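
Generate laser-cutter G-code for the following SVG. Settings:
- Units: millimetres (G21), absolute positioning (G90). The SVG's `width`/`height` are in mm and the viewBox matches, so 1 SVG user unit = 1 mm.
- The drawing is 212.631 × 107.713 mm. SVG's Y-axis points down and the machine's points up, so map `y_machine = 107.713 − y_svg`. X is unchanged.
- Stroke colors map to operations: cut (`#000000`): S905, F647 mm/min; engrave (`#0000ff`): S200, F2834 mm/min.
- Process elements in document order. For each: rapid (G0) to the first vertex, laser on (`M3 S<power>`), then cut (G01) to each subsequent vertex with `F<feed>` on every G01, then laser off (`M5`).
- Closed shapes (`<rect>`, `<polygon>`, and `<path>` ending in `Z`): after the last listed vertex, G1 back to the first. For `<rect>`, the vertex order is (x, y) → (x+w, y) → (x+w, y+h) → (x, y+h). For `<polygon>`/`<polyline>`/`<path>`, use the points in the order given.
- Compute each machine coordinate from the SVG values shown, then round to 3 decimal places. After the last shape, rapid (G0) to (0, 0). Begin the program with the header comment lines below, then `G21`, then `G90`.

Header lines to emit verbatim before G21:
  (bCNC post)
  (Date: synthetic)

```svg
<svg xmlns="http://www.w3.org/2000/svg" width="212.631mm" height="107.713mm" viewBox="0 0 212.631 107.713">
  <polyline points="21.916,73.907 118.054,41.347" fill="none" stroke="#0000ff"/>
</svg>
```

(bCNC post)
(Date: synthetic)
G21
G90
G0 X21.916 Y33.806
M3 S200
G01 X118.054 Y66.366 F2834
M5
G0 X0.000 Y0.000

1 u = 1 mm; y_m = 107.713 − y.

[1] `<polyline>` line segment, #0000ff→engrave S200 F2834: (21.916,33.806) → (118.054,66.366)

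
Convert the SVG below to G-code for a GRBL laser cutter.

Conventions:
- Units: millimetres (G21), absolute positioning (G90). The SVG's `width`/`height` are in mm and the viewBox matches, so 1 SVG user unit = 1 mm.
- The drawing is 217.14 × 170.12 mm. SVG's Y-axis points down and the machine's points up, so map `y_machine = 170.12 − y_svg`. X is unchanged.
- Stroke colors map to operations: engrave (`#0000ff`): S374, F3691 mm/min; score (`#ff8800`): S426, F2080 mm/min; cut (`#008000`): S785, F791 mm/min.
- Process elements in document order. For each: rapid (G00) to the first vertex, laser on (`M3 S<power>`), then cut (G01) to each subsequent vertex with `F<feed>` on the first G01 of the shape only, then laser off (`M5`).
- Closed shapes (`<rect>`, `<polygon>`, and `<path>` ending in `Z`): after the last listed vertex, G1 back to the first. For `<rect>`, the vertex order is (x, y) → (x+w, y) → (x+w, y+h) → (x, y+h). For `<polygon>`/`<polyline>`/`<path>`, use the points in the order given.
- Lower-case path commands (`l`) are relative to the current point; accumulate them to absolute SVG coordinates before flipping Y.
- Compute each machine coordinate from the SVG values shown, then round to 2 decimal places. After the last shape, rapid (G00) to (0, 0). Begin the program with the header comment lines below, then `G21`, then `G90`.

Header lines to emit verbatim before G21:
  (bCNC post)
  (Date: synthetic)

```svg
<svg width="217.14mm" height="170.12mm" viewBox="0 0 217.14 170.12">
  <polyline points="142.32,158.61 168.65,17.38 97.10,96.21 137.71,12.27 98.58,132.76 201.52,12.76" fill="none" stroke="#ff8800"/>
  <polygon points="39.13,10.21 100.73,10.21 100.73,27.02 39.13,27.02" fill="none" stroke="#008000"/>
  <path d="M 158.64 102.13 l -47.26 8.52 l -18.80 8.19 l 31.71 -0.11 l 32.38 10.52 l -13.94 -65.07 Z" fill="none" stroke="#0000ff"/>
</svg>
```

viewBox `0 0 217.14 170.12` with mm width/height → 1 unit = 1 mm. Flip: y_m = 170.12 − y_svg.

**Shape 1** — `<polyline>` open polyline, stroke `#ff8800` → score (S426, F2080). Machine vertices: (142.32,11.51) → (168.65,152.74) → (97.10,73.91) → (137.71,157.85) → (98.58,37.36) → (201.52,157.36). Open path.

**Shape 2** — `<polygon>` rectangle, stroke `#008000` → cut (S785, F791). Machine vertices: (39.13,159.91) → (100.73,159.91) → (100.73,143.10) → (39.13,143.10) → (39.13,159.91). Closed: final G1 returns to the first vertex.

**Shape 3** — `<path>` closed polygon, stroke `#0000ff` → engrave (S374, F3691). Machine vertices: (158.64,67.99) → (111.38,59.47) → (92.58,51.28) → (124.29,51.39) → (156.67,40.87) → (142.73,105.94) → (158.64,67.99). Closed: final G1 returns to the first vertex.

(bCNC post)
(Date: synthetic)
G21
G90
G00 X142.32 Y11.51
M3 S426
G01 X168.65 Y152.74 F2080
G01 X97.10 Y73.91
G01 X137.71 Y157.85
G01 X98.58 Y37.36
G01 X201.52 Y157.36
M5
G00 X39.13 Y159.91
M3 S785
G01 X100.73 Y159.91 F791
G01 X100.73 Y143.10
G01 X39.13 Y143.10
G01 X39.13 Y159.91
M5
G00 X158.64 Y67.99
M3 S374
G01 X111.38 Y59.47 F3691
G01 X92.58 Y51.28
G01 X124.29 Y51.39
G01 X156.67 Y40.87
G01 X142.73 Y105.94
G01 X158.64 Y67.99
M5
G00 X0.00 Y0.00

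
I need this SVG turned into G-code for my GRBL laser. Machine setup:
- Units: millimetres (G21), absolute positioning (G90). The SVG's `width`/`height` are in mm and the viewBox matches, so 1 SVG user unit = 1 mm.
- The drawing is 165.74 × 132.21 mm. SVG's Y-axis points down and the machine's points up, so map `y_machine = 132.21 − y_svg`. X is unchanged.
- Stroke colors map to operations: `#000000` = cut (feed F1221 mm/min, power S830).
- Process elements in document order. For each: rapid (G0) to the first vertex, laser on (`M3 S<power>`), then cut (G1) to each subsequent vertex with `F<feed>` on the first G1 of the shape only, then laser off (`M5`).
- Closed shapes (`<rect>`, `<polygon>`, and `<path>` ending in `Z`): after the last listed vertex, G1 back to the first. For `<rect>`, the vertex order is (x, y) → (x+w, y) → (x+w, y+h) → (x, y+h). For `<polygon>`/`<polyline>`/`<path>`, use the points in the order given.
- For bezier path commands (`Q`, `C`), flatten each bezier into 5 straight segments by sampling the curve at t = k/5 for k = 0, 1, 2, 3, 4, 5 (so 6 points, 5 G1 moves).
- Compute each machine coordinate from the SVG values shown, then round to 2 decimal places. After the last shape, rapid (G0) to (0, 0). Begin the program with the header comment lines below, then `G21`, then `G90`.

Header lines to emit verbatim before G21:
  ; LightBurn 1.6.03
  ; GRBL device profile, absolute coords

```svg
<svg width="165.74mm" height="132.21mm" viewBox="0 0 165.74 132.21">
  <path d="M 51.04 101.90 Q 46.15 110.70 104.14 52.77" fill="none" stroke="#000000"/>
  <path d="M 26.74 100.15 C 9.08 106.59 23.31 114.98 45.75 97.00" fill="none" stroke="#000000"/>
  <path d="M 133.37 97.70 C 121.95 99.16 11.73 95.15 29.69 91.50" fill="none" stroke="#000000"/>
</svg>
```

; LightBurn 1.6.03
; GRBL device profile, absolute coords
G21
G90
G0 X51.04 Y30.31
M3 S830
G1 X51.60 Y29.46 F1221
G1 X57.19 Y33.95
G1 X67.81 Y43.77
G1 X83.46 Y58.94
G1 X104.14 Y79.44
M5
G0 X26.74 Y32.06
M3 S830
G1 X19.78 Y28.19 F1221
G1 X19.34 Y25.21
G1 X24.28 Y24.48
G1 X33.46 Y27.36
G1 X45.75 Y35.21
M5
G0 X133.37 Y34.51
M3 S830
G1 X116.48 Y34.24 F1221
G1 X86.77 Y35.01
G1 X55.14 Y36.53
G1 X32.48 Y38.52
G1 X29.69 Y40.71
M5
G0 X0.00 Y0.00

1 u = 1 mm; y_m = 132.21 − y.

[1] `<path>` quadratic bezier, #000000→cut S830 F1221: (51.04,30.31) → (51.60,29.46) → (57.19,33.95) → (67.81,43.77) → (83.46,58.94) → (104.14,79.44)

[2] `<path>` cubic bezier, #000000→cut S830 F1221: (26.74,32.06) → (19.78,28.19) → (19.34,25.21) → (24.28,24.48) → (33.46,27.36) → (45.75,35.21)

[3] `<path>` cubic bezier, #000000→cut S830 F1221: (133.37,34.51) → (116.48,34.24) → (86.77,35.01) → (55.14,36.53) → (32.48,38.52) → (29.69,40.71)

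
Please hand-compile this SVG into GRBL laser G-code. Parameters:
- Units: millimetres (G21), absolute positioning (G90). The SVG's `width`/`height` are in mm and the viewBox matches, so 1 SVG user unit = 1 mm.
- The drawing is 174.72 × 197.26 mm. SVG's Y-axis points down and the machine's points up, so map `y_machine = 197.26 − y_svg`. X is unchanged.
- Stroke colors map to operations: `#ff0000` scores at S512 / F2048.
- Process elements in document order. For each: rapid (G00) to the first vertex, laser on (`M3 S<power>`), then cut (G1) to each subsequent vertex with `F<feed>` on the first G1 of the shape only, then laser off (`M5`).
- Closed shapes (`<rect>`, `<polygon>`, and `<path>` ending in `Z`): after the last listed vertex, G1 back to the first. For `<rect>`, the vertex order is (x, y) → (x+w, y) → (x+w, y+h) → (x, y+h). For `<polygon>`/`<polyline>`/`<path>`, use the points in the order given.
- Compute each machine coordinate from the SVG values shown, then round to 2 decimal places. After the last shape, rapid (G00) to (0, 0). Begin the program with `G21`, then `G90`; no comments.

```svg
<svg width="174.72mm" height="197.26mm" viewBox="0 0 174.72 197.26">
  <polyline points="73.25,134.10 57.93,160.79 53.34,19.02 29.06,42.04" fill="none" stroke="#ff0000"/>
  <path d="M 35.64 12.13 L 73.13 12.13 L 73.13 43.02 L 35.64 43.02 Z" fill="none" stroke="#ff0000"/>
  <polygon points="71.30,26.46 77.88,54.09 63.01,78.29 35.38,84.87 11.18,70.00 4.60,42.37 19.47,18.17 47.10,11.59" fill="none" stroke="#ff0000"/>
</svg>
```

G21
G90
G00 X73.25 Y63.16
M3 S512
G1 X57.93 Y36.47 F2048
G1 X53.34 Y178.24
G1 X29.06 Y155.22
M5
G00 X35.64 Y185.13
M3 S512
G1 X73.13 Y185.13 F2048
G1 X73.13 Y154.24
G1 X35.64 Y154.24
G1 X35.64 Y185.13
M5
G00 X71.30 Y170.80
M3 S512
G1 X77.88 Y143.17 F2048
G1 X63.01 Y118.97
G1 X35.38 Y112.39
G1 X11.18 Y127.26
G1 X4.60 Y154.89
G1 X19.47 Y179.09
G1 X47.10 Y185.67
G1 X71.30 Y170.80
M5
G00 X0.00 Y0.00

viewBox `0 0 174.72 197.26` with mm width/height → 1 unit = 1 mm. Flip: y_m = 197.26 − y_svg.

**Shape 1** — `<polyline>` open polyline, stroke `#ff0000` → score (S512, F2048). Machine vertices: (73.25,63.16) → (57.93,36.47) → (53.34,178.24) → (29.06,155.22). Open path.

**Shape 2** — `<path>` rectangle, stroke `#ff0000` → score (S512, F2048). Machine vertices: (35.64,185.13) → (73.13,185.13) → (73.13,154.24) → (35.64,154.24) → (35.64,185.13). Closed: final G1 returns to the first vertex.

**Shape 3** — `<polygon>` regular polygon, stroke `#ff0000` → score (S512, F2048). Machine vertices: (71.30,170.80) → (77.88,143.17) → (63.01,118.97) → (35.38,112.39) → (11.18,127.26) → (4.60,154.89) → (19.47,179.09) → (47.10,185.67) → (71.30,170.80). Closed: final G1 returns to the first vertex.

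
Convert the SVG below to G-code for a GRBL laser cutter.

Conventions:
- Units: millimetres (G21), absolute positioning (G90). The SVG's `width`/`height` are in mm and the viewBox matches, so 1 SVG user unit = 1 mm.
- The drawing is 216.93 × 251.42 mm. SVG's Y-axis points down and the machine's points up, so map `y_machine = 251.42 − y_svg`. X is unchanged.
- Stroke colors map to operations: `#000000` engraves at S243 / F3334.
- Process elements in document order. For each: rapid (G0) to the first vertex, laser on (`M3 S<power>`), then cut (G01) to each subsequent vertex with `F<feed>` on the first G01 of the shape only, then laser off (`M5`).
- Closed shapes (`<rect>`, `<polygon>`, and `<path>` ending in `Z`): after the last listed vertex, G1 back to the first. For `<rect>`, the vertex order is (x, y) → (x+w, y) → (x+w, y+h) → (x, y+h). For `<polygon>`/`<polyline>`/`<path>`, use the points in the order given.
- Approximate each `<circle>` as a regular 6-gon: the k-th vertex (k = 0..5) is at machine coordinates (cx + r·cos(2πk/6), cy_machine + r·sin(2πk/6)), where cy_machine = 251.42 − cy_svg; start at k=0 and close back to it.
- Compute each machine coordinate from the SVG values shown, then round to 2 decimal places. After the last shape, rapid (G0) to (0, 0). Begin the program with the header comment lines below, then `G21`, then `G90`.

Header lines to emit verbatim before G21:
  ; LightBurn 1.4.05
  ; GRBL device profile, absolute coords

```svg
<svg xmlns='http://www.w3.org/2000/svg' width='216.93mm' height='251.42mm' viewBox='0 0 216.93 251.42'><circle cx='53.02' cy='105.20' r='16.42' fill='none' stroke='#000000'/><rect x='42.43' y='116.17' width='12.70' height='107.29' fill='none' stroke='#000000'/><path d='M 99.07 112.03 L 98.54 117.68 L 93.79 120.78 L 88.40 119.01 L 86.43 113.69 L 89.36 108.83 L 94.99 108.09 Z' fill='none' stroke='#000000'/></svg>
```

Since the viewBox matches the mm dimensions, user units are millimetres directly. The only transform is the Y-flip y_m = 251.42 − y_svg.

Shape 1 is a circle drawn with `<circle>`. Its stroke #000000 means engrave at S243, F3334. After flipping Y the toolpath is (69.44,146.22) → (61.23,160.44) → (44.81,160.44) → (36.60,146.22) → (44.81,132.00) → (61.23,132.00) → (69.44,146.22), returning to the start.

Shape 2 is a rectangle drawn with `<rect>`. Its stroke #000000 means engrave at S243, F3334. After flipping Y the toolpath is (42.43,135.25) → (55.13,135.25) → (55.13,27.96) → (42.43,27.96) → (42.43,135.25), returning to the start.

Shape 3 is a regular polygon drawn with `<path>`. Its stroke #000000 means engrave at S243, F3334. After flipping Y the toolpath is (99.07,139.39) → (98.54,133.74) → (93.79,130.64) → (88.40,132.41) → (86.43,137.73) → (89.36,142.59) → (94.99,143.33) → (99.07,139.39), returning to the start.

; LightBurn 1.4.05
; GRBL device profile, absolute coords
G21
G90
G0 X69.44 Y146.22
M3 S243
G01 X61.23 Y160.44 F3334
G01 X44.81 Y160.44
G01 X36.60 Y146.22
G01 X44.81 Y132.00
G01 X61.23 Y132.00
G01 X69.44 Y146.22
M5
G0 X42.43 Y135.25
M3 S243
G01 X55.13 Y135.25 F3334
G01 X55.13 Y27.96
G01 X42.43 Y27.96
G01 X42.43 Y135.25
M5
G0 X99.07 Y139.39
M3 S243
G01 X98.54 Y133.74 F3334
G01 X93.79 Y130.64
G01 X88.40 Y132.41
G01 X86.43 Y137.73
G01 X89.36 Y142.59
G01 X94.99 Y143.33
G01 X99.07 Y139.39
M5
G0 X0.00 Y0.00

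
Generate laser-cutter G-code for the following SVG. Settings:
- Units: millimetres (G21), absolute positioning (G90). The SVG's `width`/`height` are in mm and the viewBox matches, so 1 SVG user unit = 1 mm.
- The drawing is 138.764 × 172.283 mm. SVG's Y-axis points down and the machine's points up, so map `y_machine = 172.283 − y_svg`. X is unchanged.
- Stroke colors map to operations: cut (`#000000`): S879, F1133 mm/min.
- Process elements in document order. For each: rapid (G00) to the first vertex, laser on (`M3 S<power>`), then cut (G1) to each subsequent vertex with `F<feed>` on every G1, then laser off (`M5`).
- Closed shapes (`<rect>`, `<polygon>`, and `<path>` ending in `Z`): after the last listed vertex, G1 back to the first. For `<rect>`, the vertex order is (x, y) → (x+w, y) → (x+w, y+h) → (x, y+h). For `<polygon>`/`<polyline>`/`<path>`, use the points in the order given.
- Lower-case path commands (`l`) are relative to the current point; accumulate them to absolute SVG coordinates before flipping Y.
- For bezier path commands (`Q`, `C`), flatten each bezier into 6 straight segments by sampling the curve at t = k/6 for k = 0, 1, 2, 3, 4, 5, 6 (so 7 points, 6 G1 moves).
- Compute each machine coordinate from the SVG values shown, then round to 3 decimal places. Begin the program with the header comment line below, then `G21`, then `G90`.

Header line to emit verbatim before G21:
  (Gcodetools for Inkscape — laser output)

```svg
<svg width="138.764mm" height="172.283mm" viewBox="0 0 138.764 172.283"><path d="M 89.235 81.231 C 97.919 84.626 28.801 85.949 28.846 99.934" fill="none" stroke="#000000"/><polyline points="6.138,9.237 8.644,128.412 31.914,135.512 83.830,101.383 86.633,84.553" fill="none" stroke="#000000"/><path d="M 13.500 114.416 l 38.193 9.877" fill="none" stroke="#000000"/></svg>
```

(Gcodetools for Inkscape — laser output)
G21
G90
G00 X89.235 Y91.052
M3 S879
G1 X87.774 Y89.459 F1133
G1 X77.428 Y87.802 F1133
G1 X62.280 Y85.672 F1133
G1 X46.412 Y82.659 F1133
G1 X33.907 Y78.355 F1133
G1 X28.846 Y72.349 F1133
M5
G00 X6.138 Y163.046
M3 S879
G1 X8.644 Y43.871 F1133
G1 X31.914 Y36.771 F1133
G1 X83.830 Y70.900 F1133
G1 X86.633 Y87.730 F1133
M5
G00 X13.500 Y57.867
M3 S879
G1 X51.693 Y47.990 F1133
M5

viewBox `0 0 138.764 172.283` with mm width/height → 1 unit = 1 mm. Flip: y_m = 172.283 − y_svg.

**Shape 1** — `<path>` cubic bezier, stroke `#000000` → cut (S879, F1133). Control points (SVG): P0=(89.235,81.231), P1=(97.919,84.626), P2=(28.801,85.949), P3=(28.846,99.934); sampled at t=k/6. Machine vertices: (89.235,91.052) → (87.774,89.459) → (77.428,87.802) → (62.280,85.672) → (46.412,82.659) → (33.907,78.355) → (28.846,72.349). Open path.

**Shape 2** — `<polyline>` open polyline, stroke `#000000` → cut (S879, F1133). Machine vertices: (6.138,163.046) → (8.644,43.871) → (31.914,36.771) → (83.830,70.900) → (86.633,87.730). Open path.

**Shape 3** — `<path>` line segment, stroke `#000000` → cut (S879, F1133). Machine vertices: (13.500,57.867) → (51.693,47.990). Open path.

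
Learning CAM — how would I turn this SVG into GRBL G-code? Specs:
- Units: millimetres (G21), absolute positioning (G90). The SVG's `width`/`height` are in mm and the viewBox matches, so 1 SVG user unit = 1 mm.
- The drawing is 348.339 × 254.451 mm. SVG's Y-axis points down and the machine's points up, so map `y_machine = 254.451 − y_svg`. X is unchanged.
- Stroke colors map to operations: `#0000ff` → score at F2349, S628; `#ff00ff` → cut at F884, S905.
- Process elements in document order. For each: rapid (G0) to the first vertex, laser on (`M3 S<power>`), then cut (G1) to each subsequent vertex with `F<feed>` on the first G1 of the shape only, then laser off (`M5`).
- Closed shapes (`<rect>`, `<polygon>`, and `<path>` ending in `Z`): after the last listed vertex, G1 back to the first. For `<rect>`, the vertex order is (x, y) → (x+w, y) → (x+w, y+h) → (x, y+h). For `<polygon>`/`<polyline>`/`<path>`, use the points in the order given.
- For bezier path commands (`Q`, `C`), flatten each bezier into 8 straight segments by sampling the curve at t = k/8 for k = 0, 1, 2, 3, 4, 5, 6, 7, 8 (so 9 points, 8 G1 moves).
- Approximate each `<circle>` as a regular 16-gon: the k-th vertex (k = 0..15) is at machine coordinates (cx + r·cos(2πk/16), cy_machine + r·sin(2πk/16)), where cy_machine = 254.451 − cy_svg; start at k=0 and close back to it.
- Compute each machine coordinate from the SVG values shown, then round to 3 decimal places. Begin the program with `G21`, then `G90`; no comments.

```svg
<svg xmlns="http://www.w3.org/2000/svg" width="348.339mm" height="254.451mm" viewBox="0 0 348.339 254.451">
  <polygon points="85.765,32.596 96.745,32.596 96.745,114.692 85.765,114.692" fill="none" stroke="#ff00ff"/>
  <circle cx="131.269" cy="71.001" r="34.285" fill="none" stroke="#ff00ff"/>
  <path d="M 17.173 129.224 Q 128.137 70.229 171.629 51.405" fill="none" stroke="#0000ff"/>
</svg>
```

1 u = 1 mm; y_m = 254.451 − y.

[1] `<polygon>` rectangle, #ff00ff→cut S905 F884: (85.765,221.855) → (96.745,221.855) → (96.745,139.759) → (85.765,139.759) → (85.765,221.855) (closed)

[2] `<circle>` circle, #ff00ff→cut S905 F884: (165.554,183.450) → (162.944,196.570) → (155.512,207.693) → (144.389,215.125) → (131.269,217.735) → (118.149,215.125) → (107.026,207.693) → (99.594,196.570) → (96.984,183.450) → (99.594,170.330) → (107.026,159.207) → (118.149,151.775) → (131.269,149.165) → (144.389,151.775) → (155.512,159.207) → (162.944,170.330) → (165.554,183.450) (closed)

[3] `<path>` quadratic bezier, #0000ff→score S628 F2349: (17.173,125.227) → (43.860,139.348) → (68.438,152.214) → (90.908,163.824) → (111.269,174.179) → (129.522,183.279) → (145.666,191.123) → (159.702,197.712) → (171.629,203.046)

G21
G90
G0 X85.765 Y221.855
M3 S905
G1 X96.745 Y221.855 F884
G1 X96.745 Y139.759
G1 X85.765 Y139.759
G1 X85.765 Y221.855
M5
G0 X165.554 Y183.450
M3 S905
G1 X162.944 Y196.570 F884
G1 X155.512 Y207.693
G1 X144.389 Y215.125
G1 X131.269 Y217.735
G1 X118.149 Y215.125
G1 X107.026 Y207.693
G1 X99.594 Y196.570
G1 X96.984 Y183.450
G1 X99.594 Y170.330
G1 X107.026 Y159.207
G1 X118.149 Y151.775
G1 X131.269 Y149.165
G1 X144.389 Y151.775
G1 X155.512 Y159.207
G1 X162.944 Y170.330
G1 X165.554 Y183.450
M5
G0 X17.173 Y125.227
M3 S628
G1 X43.860 Y139.348 F2349
G1 X68.438 Y152.214
G1 X90.908 Y163.824
G1 X111.269 Y174.179
G1 X129.522 Y183.279
G1 X145.666 Y191.123
G1 X159.702 Y197.712
G1 X171.629 Y203.046
M5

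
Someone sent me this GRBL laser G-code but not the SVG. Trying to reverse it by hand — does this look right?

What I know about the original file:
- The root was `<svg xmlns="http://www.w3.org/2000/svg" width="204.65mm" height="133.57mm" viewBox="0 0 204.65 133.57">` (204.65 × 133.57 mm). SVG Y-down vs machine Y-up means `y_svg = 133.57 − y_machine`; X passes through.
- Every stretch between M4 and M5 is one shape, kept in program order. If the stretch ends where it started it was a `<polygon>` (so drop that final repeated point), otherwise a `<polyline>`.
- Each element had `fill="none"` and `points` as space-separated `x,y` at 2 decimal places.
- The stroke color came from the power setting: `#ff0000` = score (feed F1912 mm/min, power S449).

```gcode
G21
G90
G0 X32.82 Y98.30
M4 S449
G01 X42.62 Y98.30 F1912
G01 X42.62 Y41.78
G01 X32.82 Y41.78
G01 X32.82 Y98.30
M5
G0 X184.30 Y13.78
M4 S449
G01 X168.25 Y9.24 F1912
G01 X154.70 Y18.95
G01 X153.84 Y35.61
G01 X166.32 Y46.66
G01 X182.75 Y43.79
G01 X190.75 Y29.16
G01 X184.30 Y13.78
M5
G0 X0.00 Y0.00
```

Machine Y-up, SVG Y-down with viewBox height 133.57, so y_svg = 133.57 − y_machine; X carries over. Every run uses S449, so all elements get stroke `#ff0000` (score).

Run 1: The run returns to its start, so emit a `<polygon>` with points (Y-flipped): 32.82,35.27 42.62,35.27 42.62,91.79 32.82,91.79.

Run 2: The run returns to its start, so emit a `<polygon>` with points (Y-flipped): 184.30,119.79 168.25,124.33 154.70,114.62 153.84,97.96 166.32,86.91 182.75,89.78 190.75,104.41.

<svg xmlns="http://www.w3.org/2000/svg" width="204.65mm" height="133.57mm" viewBox="0 0 204.65 133.57">
  <polygon points="32.82,35.27 42.62,35.27 42.62,91.79 32.82,91.79" fill="none" stroke="#ff0000"/>
  <polygon points="184.30,119.79 168.25,124.33 154.70,114.62 153.84,97.96 166.32,86.91 182.75,89.78 190.75,104.41" fill="none" stroke="#ff0000"/>
</svg>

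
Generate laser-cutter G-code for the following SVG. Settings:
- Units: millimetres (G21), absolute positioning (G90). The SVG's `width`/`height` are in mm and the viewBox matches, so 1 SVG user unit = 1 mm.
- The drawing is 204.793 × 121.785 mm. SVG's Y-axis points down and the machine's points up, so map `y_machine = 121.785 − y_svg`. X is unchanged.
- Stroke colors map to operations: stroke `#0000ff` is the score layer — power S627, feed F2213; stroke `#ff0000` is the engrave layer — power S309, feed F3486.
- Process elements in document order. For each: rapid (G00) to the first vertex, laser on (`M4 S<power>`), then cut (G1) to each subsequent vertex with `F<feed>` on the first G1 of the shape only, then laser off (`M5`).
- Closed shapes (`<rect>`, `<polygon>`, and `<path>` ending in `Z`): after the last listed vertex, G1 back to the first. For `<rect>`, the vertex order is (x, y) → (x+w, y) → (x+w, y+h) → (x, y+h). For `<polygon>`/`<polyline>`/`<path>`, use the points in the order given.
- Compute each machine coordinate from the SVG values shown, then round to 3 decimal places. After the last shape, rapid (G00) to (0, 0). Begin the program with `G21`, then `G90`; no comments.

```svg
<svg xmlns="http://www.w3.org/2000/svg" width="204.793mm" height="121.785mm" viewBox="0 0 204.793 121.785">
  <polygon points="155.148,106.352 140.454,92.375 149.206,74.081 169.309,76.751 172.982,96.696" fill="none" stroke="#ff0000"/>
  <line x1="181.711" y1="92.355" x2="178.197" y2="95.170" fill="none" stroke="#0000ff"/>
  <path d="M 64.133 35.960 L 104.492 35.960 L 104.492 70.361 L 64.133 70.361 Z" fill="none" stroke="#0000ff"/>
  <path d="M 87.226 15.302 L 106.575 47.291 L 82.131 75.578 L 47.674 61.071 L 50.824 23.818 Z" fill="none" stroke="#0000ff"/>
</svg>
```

G21
G90
G00 X155.148 Y15.433
M4 S309
G1 X140.454 Y29.410 F3486
G1 X149.206 Y47.704
G1 X169.309 Y45.034
G1 X172.982 Y25.089
G1 X155.148 Y15.433
M5
G00 X181.711 Y29.430
M4 S627
G1 X178.197 Y26.615 F2213
M5
G00 X64.133 Y85.825
M4 S627
G1 X104.492 Y85.825 F2213
G1 X104.492 Y51.424
G1 X64.133 Y51.424
G1 X64.133 Y85.825
M5
G00 X87.226 Y106.483
M4 S627
G1 X106.575 Y74.494 F2213
G1 X82.131 Y46.207
G1 X47.674 Y60.714
G1 X50.824 Y97.967
G1 X87.226 Y106.483
M5
G00 X0.000 Y0.000

Since the viewBox matches the mm dimensions, user units are millimetres directly. The only transform is the Y-flip y_m = 121.785 − y_svg.

Shape 1 is a regular polygon drawn with `<polygon>`. Its stroke #ff0000 means engrave at S309, F3486. After flipping Y the toolpath is (155.148,15.433) → (140.454,29.410) → (149.206,47.704) → (169.309,45.034) → (172.982,25.089) → (155.148,15.433), returning to the start.

Shape 2 is a line segment drawn with `<line>`. Its stroke #0000ff means score at S627, F2213. After flipping Y the toolpath is (181.711,29.430) → (178.197,26.615).

Shape 3 is a rectangle drawn with `<path>`. Its stroke #0000ff means score at S627, F2213. After flipping Y the toolpath is (64.133,85.825) → (104.492,85.825) → (104.492,51.424) → (64.133,51.424) → (64.133,85.825), returning to the start.

Shape 4 is a regular polygon drawn with `<path>`. Its stroke #0000ff means score at S627, F2213. After flipping Y the toolpath is (87.226,106.483) → (106.575,74.494) → (82.131,46.207) → (47.674,60.714) → (50.824,97.967) → (87.226,106.483), returning to the start.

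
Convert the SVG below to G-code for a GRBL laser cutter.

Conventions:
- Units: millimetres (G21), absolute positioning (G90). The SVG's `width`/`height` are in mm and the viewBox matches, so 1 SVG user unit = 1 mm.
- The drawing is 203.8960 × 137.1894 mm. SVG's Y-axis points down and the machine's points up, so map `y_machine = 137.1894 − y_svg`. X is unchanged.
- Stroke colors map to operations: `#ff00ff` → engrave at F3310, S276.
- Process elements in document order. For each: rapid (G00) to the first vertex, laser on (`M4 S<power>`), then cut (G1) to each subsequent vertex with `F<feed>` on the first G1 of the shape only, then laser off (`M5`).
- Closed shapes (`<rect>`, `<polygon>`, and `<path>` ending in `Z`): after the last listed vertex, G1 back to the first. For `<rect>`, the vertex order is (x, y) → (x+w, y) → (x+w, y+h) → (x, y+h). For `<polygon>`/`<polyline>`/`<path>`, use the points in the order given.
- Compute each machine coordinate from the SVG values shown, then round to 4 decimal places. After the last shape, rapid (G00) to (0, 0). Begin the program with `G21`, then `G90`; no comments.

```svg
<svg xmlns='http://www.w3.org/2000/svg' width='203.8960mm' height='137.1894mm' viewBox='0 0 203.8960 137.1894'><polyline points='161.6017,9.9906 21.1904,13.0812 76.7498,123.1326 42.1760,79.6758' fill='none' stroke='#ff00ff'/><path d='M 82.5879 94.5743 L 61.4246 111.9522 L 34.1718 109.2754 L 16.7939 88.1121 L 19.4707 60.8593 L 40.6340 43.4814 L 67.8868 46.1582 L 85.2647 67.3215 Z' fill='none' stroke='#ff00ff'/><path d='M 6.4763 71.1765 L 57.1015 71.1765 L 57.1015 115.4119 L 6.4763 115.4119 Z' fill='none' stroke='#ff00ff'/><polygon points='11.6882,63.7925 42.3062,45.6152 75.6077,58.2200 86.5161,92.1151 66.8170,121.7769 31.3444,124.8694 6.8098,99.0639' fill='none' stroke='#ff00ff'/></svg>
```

G21
G90
G00 X161.6017 Y127.1988
M4 S276
G1 X21.1904 Y124.1082 F3310
G1 X76.7498 Y14.0568
G1 X42.1760 Y57.5136
M5
G00 X82.5879 Y42.6151
M4 S276
G1 X61.4246 Y25.2372 F3310
G1 X34.1718 Y27.9140
G1 X16.7939 Y49.0773
G1 X19.4707 Y76.3301
G1 X40.6340 Y93.7080
G1 X67.8868 Y91.0312
G1 X85.2647 Y69.8679
G1 X82.5879 Y42.6151
M5
G00 X6.4763 Y66.0129
M4 S276
G1 X57.1015 Y66.0129 F3310
G1 X57.1015 Y21.7775
G1 X6.4763 Y21.7775
G1 X6.4763 Y66.0129
M5
G00 X11.6882 Y73.3969
M4 S276
G1 X42.3062 Y91.5742 F3310
G1 X75.6077 Y78.9694
G1 X86.5161 Y45.0743
G1 X66.8170 Y15.4125
G1 X31.3444 Y12.3200
G1 X6.8098 Y38.1255
G1 X11.6882 Y73.3969
M5
G00 X0.0000 Y0.0000

Since the viewBox matches the mm dimensions, user units are millimetres directly. The only transform is the Y-flip y_m = 137.1894 − y_svg.

Shape 1 is a open polyline drawn with `<polyline>`. Its stroke #ff00ff means engrave at S276, F3310. After flipping Y the toolpath is (161.6017,127.1988) → (21.1904,124.1082) → (76.7498,14.0568) → (42.1760,57.5136).

Shape 2 is a regular polygon drawn with `<path>`. Its stroke #ff00ff means engrave at S276, F3310. After flipping Y the toolpath is (82.5879,42.6151) → (61.4246,25.2372) → (34.1718,27.9140) → (16.7939,49.0773) → (19.4707,76.3301) → (40.6340,93.7080) → (67.8868,91.0312) → (85.2647,69.8679) → (82.5879,42.6151), returning to the start.

Shape 3 is a rectangle drawn with `<path>`. Its stroke #ff00ff means engrave at S276, F3310. After flipping Y the toolpath is (6.4763,66.0129) → (57.1015,66.0129) → (57.1015,21.7775) → (6.4763,21.7775) → (6.4763,66.0129), returning to the start.

Shape 4 is a regular polygon drawn with `<polygon>`. Its stroke #ff00ff means engrave at S276, F3310. After flipping Y the toolpath is (11.6882,73.3969) → (42.3062,91.5742) → (75.6077,78.9694) → (86.5161,45.0743) → (66.8170,15.4125) → (31.3444,12.3200) → (6.8098,38.1255) → (11.6882,73.3969), returning to the start.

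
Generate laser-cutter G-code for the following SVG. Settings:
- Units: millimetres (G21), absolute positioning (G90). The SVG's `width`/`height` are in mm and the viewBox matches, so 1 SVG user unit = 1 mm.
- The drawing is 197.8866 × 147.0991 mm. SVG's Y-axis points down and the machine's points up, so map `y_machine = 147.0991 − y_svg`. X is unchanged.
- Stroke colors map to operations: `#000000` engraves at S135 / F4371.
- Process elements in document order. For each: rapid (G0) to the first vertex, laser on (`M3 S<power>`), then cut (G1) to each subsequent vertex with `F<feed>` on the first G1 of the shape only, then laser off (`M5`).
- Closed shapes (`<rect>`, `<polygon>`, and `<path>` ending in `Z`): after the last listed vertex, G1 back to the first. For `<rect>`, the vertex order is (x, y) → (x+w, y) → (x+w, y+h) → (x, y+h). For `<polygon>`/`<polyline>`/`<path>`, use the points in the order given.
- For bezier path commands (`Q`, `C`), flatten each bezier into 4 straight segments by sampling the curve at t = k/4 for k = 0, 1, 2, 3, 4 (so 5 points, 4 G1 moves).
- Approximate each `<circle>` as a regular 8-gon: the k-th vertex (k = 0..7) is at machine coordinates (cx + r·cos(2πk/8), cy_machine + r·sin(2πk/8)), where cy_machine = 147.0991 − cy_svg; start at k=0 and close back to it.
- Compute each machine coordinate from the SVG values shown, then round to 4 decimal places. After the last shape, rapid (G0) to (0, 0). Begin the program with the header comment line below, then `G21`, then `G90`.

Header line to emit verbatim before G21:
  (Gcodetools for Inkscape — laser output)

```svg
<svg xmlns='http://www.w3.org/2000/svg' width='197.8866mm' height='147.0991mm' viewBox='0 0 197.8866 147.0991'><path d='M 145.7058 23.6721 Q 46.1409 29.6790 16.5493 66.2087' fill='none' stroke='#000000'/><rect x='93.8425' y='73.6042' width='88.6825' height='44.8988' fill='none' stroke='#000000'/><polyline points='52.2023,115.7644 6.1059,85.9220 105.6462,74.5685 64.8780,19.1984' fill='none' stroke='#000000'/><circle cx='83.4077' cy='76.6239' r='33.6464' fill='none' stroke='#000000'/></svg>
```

(Gcodetools for Inkscape — laser output)
G21
G90
G0 X145.7058 Y123.4270
M3 S135
G1 X100.2967 Y118.5159 F4371
G1 X63.6342 Y109.7894
G1 X35.7184 Y97.2476
G1 X16.5493 Y80.8904
M5
G0 X93.8425 Y73.4949
M3 S135
G1 X182.5250 Y73.4949 F4371
G1 X182.5250 Y28.5961
G1 X93.8425 Y28.5961
G1 X93.8425 Y73.4949
M5
G0 X52.2023 Y31.3347
M3 S135
G1 X6.1059 Y61.1771 F4371
G1 X105.6462 Y72.5306
G1 X64.8780 Y127.9007
M5
G0 X117.0541 Y70.4752
M3 S135
G1 X107.1993 Y94.2668 F4371
G1 X83.4077 Y104.1216
G1 X59.6161 Y94.2668
G1 X49.7613 Y70.4752
G1 X59.6161 Y46.6836
G1 X83.4077 Y36.8288
G1 X107.1993 Y46.6836
G1 X117.0541 Y70.4752
M5
G0 X0.0000 Y0.0000

Since the viewBox matches the mm dimensions, user units are millimetres directly. The only transform is the Y-flip y_m = 147.0991 − y_svg.

Shape 1 is a quadratic bezier drawn with `<path>`. Its stroke #000000 means engrave at S135, F4371. After flipping Y the toolpath is (145.7058,123.4270) → (100.2967,118.5159) → (63.6342,109.7894) → (35.7184,97.2476) → (16.5493,80.8904).

Shape 2 is a rectangle drawn with `<rect>`. Its stroke #000000 means engrave at S135, F4371. After flipping Y the toolpath is (93.8425,73.4949) → (182.5250,73.4949) → (182.5250,28.5961) → (93.8425,28.5961) → (93.8425,73.4949), returning to the start.

Shape 3 is a open polyline drawn with `<polyline>`. Its stroke #000000 means engrave at S135, F4371. After flipping Y the toolpath is (52.2023,31.3347) → (6.1059,61.1771) → (105.6462,72.5306) → (64.8780,127.9007).

Shape 4 is a circle drawn with `<circle>`. Its stroke #000000 means engrave at S135, F4371. After flipping Y the toolpath is (117.0541,70.4752) → (107.1993,94.2668) → (83.4077,104.1216) → (59.6161,94.2668) → (49.7613,70.4752) → (59.6161,46.6836) → (83.4077,36.8288) → (107.1993,46.6836) → (117.0541,70.4752), returning to the start.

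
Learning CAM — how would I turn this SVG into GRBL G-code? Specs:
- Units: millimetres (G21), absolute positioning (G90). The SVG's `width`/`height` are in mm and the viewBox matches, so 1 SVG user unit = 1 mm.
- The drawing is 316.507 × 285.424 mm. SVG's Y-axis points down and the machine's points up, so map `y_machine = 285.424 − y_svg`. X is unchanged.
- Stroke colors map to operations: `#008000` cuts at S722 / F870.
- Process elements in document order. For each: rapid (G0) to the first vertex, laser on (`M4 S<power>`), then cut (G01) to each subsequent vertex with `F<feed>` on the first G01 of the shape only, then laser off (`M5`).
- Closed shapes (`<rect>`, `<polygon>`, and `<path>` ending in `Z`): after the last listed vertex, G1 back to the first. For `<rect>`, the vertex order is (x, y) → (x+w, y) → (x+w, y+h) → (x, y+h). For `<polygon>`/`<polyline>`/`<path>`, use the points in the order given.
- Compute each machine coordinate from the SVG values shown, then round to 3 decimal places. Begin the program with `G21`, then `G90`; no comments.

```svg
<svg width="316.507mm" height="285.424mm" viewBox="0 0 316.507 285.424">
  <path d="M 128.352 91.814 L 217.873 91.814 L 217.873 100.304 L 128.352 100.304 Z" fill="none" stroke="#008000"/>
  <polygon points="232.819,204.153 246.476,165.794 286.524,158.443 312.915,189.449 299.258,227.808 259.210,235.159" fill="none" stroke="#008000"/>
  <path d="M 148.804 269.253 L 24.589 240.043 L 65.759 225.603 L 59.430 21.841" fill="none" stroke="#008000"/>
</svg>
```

G21
G90
G0 X128.352 Y193.610
M4 S722
G01 X217.873 Y193.610 F870
G01 X217.873 Y185.120
G01 X128.352 Y185.120
G01 X128.352 Y193.610
M5
G0 X232.819 Y81.271
M4 S722
G01 X246.476 Y119.630 F870
G01 X286.524 Y126.981
G01 X312.915 Y95.975
G01 X299.258 Y57.616
G01 X259.210 Y50.265
G01 X232.819 Y81.271
M5
G0 X148.804 Y16.171
M4 S722
G01 X24.589 Y45.381 F870
G01 X65.759 Y59.821
G01 X59.430 Y263.583
M5

1 u = 1 mm; y_m = 285.424 − y.

[1] `<path>` rectangle, #008000→cut S722 F870: (128.352,193.610) → (217.873,193.610) → (217.873,185.120) → (128.352,185.120) → (128.352,193.610) (closed)

[2] `<polygon>` regular polygon, #008000→cut S722 F870: (232.819,81.271) → (246.476,119.630) → (286.524,126.981) → (312.915,95.975) → (299.258,57.616) → (259.210,50.265) → (232.819,81.271) (closed)

[3] `<path>` open polyline, #008000→cut S722 F870: (148.804,16.171) → (24.589,45.381) → (65.759,59.821) → (59.430,263.583)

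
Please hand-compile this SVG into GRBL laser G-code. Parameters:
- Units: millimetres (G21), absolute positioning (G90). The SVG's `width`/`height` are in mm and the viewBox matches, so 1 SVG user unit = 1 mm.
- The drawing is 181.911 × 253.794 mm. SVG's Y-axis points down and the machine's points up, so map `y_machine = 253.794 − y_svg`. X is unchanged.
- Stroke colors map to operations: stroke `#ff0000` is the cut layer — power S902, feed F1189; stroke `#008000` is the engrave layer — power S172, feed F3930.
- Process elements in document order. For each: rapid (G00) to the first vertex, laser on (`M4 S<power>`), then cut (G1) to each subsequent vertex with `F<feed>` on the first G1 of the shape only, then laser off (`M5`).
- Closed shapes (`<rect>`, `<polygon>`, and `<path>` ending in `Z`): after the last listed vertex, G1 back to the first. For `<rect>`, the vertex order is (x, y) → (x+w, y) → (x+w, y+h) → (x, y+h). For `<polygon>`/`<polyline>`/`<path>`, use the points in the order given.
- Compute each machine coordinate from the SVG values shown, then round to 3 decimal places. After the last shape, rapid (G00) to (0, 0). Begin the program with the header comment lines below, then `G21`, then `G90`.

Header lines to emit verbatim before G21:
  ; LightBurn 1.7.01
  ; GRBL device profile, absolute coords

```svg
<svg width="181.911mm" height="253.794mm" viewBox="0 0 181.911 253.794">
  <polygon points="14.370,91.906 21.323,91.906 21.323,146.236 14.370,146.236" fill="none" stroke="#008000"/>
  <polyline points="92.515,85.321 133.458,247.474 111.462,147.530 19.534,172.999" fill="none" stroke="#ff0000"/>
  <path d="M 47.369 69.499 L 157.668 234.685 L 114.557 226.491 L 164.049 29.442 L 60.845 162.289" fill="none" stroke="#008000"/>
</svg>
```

1 u = 1 mm; y_m = 253.794 − y.

[1] `<polygon>` rectangle, #008000→engrave S172 F3930: (14.370,161.888) → (21.323,161.888) → (21.323,107.558) → (14.370,107.558) → (14.370,161.888) (closed)

[2] `<polyline>` open polyline, #ff0000→cut S902 F1189: (92.515,168.473) → (133.458,6.320) → (111.462,106.264) → (19.534,80.795)

[3] `<path>` open polyline, #008000→engrave S172 F3930: (47.369,184.295) → (157.668,19.109) → (114.557,27.303) → (164.049,224.352) → (60.845,91.505)

; LightBurn 1.7.01
; GRBL device profile, absolute coords
G21
G90
G00 X14.370 Y161.888
M4 S172
G1 X21.323 Y161.888 F3930
G1 X21.323 Y107.558
G1 X14.370 Y107.558
G1 X14.370 Y161.888
M5
G00 X92.515 Y168.473
M4 S902
G1 X133.458 Y6.320 F1189
G1 X111.462 Y106.264
G1 X19.534 Y80.795
M5
G00 X47.369 Y184.295
M4 S172
G1 X157.668 Y19.109 F3930
G1 X114.557 Y27.303
G1 X164.049 Y224.352
G1 X60.845 Y91.505
M5
G00 X0.000 Y0.000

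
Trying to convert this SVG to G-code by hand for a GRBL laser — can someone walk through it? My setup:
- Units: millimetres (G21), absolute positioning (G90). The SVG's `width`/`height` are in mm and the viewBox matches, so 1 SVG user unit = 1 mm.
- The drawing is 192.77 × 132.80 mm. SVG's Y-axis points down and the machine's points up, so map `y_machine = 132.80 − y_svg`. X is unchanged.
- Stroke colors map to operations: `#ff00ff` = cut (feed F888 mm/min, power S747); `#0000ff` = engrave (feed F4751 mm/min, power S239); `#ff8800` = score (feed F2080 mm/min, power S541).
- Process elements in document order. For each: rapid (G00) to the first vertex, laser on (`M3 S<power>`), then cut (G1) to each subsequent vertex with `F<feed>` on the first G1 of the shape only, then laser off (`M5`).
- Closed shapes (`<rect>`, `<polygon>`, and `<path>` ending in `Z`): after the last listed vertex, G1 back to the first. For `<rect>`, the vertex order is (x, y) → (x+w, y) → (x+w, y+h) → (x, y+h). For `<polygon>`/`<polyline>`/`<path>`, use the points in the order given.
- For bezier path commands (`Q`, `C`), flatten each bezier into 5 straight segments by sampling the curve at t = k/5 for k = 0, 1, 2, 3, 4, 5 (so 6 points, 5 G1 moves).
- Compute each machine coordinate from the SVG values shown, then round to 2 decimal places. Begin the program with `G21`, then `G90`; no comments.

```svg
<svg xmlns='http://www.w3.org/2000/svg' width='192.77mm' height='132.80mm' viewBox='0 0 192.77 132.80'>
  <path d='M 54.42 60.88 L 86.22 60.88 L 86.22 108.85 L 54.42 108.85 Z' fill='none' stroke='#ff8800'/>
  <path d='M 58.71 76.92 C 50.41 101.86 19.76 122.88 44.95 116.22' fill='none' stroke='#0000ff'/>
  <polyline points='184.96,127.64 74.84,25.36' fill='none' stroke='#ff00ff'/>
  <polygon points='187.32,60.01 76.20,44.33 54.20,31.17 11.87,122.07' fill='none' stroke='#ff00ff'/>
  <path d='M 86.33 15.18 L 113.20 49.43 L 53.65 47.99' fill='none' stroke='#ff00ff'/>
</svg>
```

viewBox `0 0 192.77 132.80` with mm width/height → 1 unit = 1 mm. Flip: y_m = 132.80 − y_svg.

**Shape 1** — `<path>` rectangle, stroke `#ff8800` → score (S541, F2080). Machine vertices: (54.42,71.92) → (86.22,71.92) → (86.22,23.95) → (54.42,23.95) → (54.42,71.92). Closed: final G1 returns to the first vertex.

**Shape 2** — `<path>` cubic bezier, stroke `#0000ff` → engrave (S239, F4751). Control points (SVG): P0=(58.71,76.92), P1=(50.41,101.86), P2=(19.76,122.88), P3=(44.95,116.22); sampled at t=k/5. Machine vertices: (58.71,55.88) → (51.67,41.58) → (43.03,29.35) → (36.52,20.35) → (35.91,15.72) → (44.95,16.58). Open path.

**Shape 3** — `<polyline>` line segment, stroke `#ff00ff` → cut (S747, F888). Machine vertices: (184.96,5.16) → (74.84,107.44). Open path.

**Shape 4** — `<polygon>` closed polygon, stroke `#ff00ff` → cut (S747, F888). Machine vertices: (187.32,72.79) → (76.20,88.47) → (54.20,101.63) → (11.87,10.73) → (187.32,72.79). Closed: final G1 returns to the first vertex.

**Shape 5** — `<path>` open polyline, stroke `#ff00ff` → cut (S747, F888). Machine vertices: (86.33,117.62) → (113.20,83.37) → (53.65,84.81). Open path.

G21
G90
G00 X54.42 Y71.92
M3 S541
G1 X86.22 Y71.92 F2080
G1 X86.22 Y23.95
G1 X54.42 Y23.95
G1 X54.42 Y71.92
M5
G00 X58.71 Y55.88
M3 S239
G1 X51.67 Y41.58 F4751
G1 X43.03 Y29.35
G1 X36.52 Y20.35
G1 X35.91 Y15.72
G1 X44.95 Y16.58
M5
G00 X184.96 Y5.16
M3 S747
G1 X74.84 Y107.44 F888
M5
G00 X187.32 Y72.79
M3 S747
G1 X76.20 Y88.47 F888
G1 X54.20 Y101.63
G1 X11.87 Y10.73
G1 X187.32 Y72.79
M5
G00 X86.33 Y117.62
M3 S747
G1 X113.20 Y83.37 F888
G1 X53.65 Y84.81
M5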